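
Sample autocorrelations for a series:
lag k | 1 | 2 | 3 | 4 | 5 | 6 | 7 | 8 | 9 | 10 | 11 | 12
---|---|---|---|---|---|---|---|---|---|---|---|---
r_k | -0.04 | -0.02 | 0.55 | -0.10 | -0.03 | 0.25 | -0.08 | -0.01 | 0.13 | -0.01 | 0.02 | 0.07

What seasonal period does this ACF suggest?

The largest autocorrelation is r_3 = 0.55, with a weaker echo at lag 6 (0.25); the remaining lags stay at or below 0.13.
The dominant spike at lag 3 indicates a seasonal period of 3.

3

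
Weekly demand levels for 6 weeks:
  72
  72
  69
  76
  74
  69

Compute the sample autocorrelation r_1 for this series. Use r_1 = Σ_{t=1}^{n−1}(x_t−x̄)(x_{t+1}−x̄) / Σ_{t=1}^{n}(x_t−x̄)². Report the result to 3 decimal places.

Mean x̄ = (72 + 72 + 69 + 76 + 74 + 69)/6 = 72.0000
Σ(x_t−x̄)(x_{t+1}−x̄) = (0.0000) + (0.0000) + (-12.0000) + (8.0000) + (-6.0000) = -10.0000
Denominator Σ(x_t−x̄)² = 38.0000
r_1 = -10.0000 / 38.0000 = -0.263

-0.263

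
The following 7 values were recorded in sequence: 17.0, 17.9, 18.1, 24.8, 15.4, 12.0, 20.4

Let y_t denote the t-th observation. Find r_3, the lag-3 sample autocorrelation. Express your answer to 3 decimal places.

0.100

Mean ȳ = (17.0 + 17.9 + 18.1 + 24.8 + 15.4 + 12.0 + 20.4)/7 = 17.9429
Deviations from mean: -0.9429, -0.0429, 0.1571, 6.8571, -2.5429, -5.9429, 2.4571
Σ(y_t−ȳ)(y_{t+3}−ȳ) = (-6.4653) + (0.1090) + (-0.9339) + (16.8490) = 9.5588
Denominator Σ(y_t−ȳ)² = 95.7571
r_3 = 9.5588 / 95.7571 = 0.100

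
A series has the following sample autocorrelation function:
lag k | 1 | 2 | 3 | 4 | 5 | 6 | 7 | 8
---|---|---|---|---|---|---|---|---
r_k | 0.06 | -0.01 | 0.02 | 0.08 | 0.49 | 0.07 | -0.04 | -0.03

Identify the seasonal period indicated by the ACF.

The largest autocorrelation is r_5 = 0.49; the remaining lags stay at or below 0.08.
The dominant spike at lag 5 indicates a seasonal period of 5.

5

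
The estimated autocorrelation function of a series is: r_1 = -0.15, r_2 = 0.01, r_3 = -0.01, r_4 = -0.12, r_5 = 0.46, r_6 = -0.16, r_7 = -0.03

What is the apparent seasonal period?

The largest autocorrelation is r_5 = 0.46; the remaining lags stay at or below 0.01.
The dominant spike at lag 5 indicates a seasonal period of 5.

5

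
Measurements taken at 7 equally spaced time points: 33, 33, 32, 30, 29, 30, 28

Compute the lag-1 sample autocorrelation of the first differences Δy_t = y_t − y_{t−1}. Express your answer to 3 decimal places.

-0.321

First differences Δy: 0, -1, -2, -1, 1, -2
Mean of differences = -0.8333
Numerator Σ(Δy_t−Δȳ)(Δy_{t+1}−Δȳ) = -2.1944
Denominator Σ(Δy_t−Δȳ)² = 6.8333
r_1(Δy) = -2.1944 / 6.8333 = -0.321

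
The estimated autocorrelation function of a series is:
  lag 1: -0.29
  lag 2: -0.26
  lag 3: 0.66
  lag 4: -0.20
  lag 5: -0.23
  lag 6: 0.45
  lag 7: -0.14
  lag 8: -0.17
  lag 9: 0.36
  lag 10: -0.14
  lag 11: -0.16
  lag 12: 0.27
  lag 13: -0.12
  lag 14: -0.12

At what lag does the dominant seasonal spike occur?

3

The largest autocorrelation is r_3 = 0.66, with weaker echoes at lags 6 (0.45), 9 (0.36) and 12 (0.27); the remaining lags stay at or below -0.12.
The dominant spike at lag 3 indicates a seasonal period of 3.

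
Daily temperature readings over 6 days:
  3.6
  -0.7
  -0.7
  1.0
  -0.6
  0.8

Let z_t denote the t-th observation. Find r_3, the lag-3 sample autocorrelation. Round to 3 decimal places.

0.178

Mean z̄ = (3.6 − 0.7 − 0.7 + 1.0 − 0.6 + 0.8)/6 = 0.5667
Deviations from mean: 3.0333, -1.2667, -1.2667, 0.4333, -1.1667, 0.2333
Σ(z_t−z̄)(z_{t+3}−z̄) = (1.3144) + (1.4778) + (-0.2956) = 2.4967
Denominator Σ(z_t−z̄)² = 14.0133
r_3 = 2.4967 / 14.0133 = 0.178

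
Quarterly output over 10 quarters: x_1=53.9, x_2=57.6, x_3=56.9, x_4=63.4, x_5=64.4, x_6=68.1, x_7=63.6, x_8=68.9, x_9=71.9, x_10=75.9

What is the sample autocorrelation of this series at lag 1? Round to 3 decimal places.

Mean x̄ = (53.9 + 57.6 + 56.9 + 63.4 + 64.4 + 68.1 + 63.6 + 68.9 + 71.9 + 75.9)/10 = 64.4600
Numerator Σ_{t=1}^{9}(x_t−x̄)(x_{t+1}−x̄) = 243.3604
Denominator Σ(x_t−x̄)² = 436.7840
r_1 = 243.3604 / 436.7840 = 0.557

0.557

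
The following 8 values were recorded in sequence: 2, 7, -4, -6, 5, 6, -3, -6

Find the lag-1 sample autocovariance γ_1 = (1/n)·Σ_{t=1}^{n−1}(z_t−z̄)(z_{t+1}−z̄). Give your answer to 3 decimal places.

1.170

Mean z̄ = (2 + 7 − 4 − 6 + 5 + 6 − 3 − 6)/8 = 0.1250
Σ_{t=1}^{7}(z_t−z̄)(z_{t+1}−z̄) = 9.3594
γ_1 = 9.3594 / 8 = 1.170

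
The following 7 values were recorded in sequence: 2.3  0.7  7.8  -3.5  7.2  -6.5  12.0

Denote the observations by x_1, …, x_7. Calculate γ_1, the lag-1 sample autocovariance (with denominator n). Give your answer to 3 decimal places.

-27.811

Mean x̄ = (2.3 + 0.7 + 7.8 − 3.5 + 7.2 − 6.5 + 12.0)/7 = 2.8571
Deviations: -0.5571, -2.1571, 4.9429, -6.3571, 4.3429, -9.3571, 9.1429
Σ_{t=1}^{6}(x_t−x̄)(x_{t+1}−x̄) = -194.6790
γ_1 = -194.6790 / 7 = -27.811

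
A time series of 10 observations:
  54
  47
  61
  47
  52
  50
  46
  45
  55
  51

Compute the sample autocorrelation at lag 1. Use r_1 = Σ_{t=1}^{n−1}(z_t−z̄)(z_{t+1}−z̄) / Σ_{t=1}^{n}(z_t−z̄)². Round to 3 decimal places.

Mean z̄ = (54 + 47 + 61 + 47 + 52 + 50 + 46 + 45 + 55 + 51)/10 = 50.8000
Numerator Σ_{t=1}^{9}(z_t−z̄)(z_{t+1}−z̄) = -87.0400
Denominator Σ(z_t−z̄)² = 219.6000
r_1 = -87.0400 / 219.6000 = -0.396

-0.396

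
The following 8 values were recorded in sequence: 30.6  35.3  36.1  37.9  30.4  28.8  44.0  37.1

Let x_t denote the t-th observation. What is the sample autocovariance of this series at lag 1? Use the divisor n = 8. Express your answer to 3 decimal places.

Mean x̄ = (30.6 + 35.3 + 36.1 + 37.9 + 30.4 + 28.8 + 44.0 + 37.1)/8 = 35.0250
Deviations: -4.4250, 0.2750, 1.0750, 2.8750, -4.6250, -6.2250, 8.9750, 2.0750
Σ_{t=1}^{7}(x_t−x̄)(x_{t+1}−x̄) = -19.5831
γ_1 = -19.5831 / 8 = -2.448

-2.448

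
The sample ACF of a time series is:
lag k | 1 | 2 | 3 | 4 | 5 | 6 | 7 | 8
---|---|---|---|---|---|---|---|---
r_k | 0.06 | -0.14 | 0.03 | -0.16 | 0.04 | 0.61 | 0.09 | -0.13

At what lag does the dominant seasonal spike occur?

The largest autocorrelation is r_6 = 0.61; the remaining lags stay at or below 0.09.
The dominant spike at lag 6 indicates a seasonal period of 6.

6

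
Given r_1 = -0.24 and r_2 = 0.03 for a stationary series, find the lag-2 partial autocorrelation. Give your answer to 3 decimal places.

-0.029

φ_{22} = (r_2 − r_1²) / (1 − r_1²)
r_1² = (-0.24)² = 0.0576
Numerator = 0.03 − 0.0576 = -0.0276; denominator = 1 − 0.0576 = 0.9424
φ_{22} = -0.0276 / 0.9424 = -0.029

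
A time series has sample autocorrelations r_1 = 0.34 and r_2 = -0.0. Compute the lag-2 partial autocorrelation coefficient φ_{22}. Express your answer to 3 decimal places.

φ_{22} = (r_2 − r_1²) / (1 − r_1²)
r_1² = (0.34)² = 0.1156
Numerator = -0.0 − 0.1156 = -0.1156; denominator = 1 − 0.1156 = 0.8844
φ_{22} = -0.1156 / 0.8844 = -0.131

-0.131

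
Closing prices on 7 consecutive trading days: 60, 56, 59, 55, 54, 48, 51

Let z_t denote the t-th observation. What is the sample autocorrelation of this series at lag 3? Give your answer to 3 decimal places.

-0.272

Mean z̄ = (60 + 56 + 59 + 55 + 54 + 48 + 51)/7 = 54.7143
Deviations from mean: 5.2857, 1.2857, 4.2857, 0.2857, -0.7143, -6.7143, -3.7143
Σ(z_t−z̄)(z_{t+3}−z̄) = (1.5102) + (-0.9184) + (-28.7755) + (-1.0612) = -29.2449
Denominator Σ(z_t−z̄)² = 107.4286
r_3 = -29.2449 / 107.4286 = -0.272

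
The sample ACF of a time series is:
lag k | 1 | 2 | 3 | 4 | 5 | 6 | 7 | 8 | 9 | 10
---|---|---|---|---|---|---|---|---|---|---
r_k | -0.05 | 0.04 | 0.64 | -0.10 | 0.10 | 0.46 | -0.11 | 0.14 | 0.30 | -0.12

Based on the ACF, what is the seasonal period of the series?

3

The largest autocorrelation is r_3 = 0.64, with weaker echoes at lags 6 (0.46) and 9 (0.30); the remaining lags stay at or below 0.14.
The dominant spike at lag 3 indicates a seasonal period of 3.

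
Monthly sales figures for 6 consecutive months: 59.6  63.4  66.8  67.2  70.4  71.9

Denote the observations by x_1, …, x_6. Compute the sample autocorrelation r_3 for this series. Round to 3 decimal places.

-0.150

Mean x̄ = (59.6 + 63.4 + 66.8 + 67.2 + 70.4 + 71.9)/6 = 66.5500
Deviations from mean: -6.9500, -3.1500, 0.2500, 0.6500, 3.8500, 5.3500
Σ(x_t−x̄)(x_{t+3}−x̄) = (-4.5175) + (-12.1275) + (1.3375) = -15.3075
Denominator Σ(x_t−x̄)² = 102.1550
r_3 = -15.3075 / 102.1550 = -0.150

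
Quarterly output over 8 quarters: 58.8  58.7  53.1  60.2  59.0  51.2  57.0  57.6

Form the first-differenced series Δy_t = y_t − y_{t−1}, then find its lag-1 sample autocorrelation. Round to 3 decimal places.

First differences Δy: -0.1, -5.6, 7.1, -1.2, -7.8, 5.8, 0.6
Mean of differences = -0.1714
Numerator Σ(Δy_t−Δȳ)(Δy_{t+1}−Δȳ) = -80.4408
Denominator Σ(Δy_t−Δȳ)² = 177.8543
r_1(Δy) = -80.4408 / 177.8543 = -0.452

-0.452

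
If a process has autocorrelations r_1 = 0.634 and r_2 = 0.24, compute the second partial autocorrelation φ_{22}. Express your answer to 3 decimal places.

φ_{22} = (r_2 − r_1²) / (1 − r_1²)
r_1² = (0.634)² = 0.401956
Numerator = 0.24 − 0.4020 = -0.1620; denominator = 1 − 0.4020 = 0.5980
φ_{22} = -0.1620 / 0.5980 = -0.271

-0.271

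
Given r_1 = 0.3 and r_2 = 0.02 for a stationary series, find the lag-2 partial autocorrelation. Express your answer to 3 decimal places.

-0.077

φ_{22} = (r_2 − r_1²) / (1 − r_1²)
r_1² = (0.3)² = 0.09
Numerator = 0.02 − 0.0900 = -0.0700; denominator = 1 − 0.0900 = 0.9100
φ_{22} = -0.0700 / 0.9100 = -0.077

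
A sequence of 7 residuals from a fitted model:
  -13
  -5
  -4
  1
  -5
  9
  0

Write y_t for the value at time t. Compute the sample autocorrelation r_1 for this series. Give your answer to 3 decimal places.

0.056

Mean ȳ = (-13 − 5 − 4 + 1 − 5 + 9 + 0)/7 = -2.4286
Deviations from mean: -10.5714, -2.5714, -1.5714, 3.4286, -2.5714, 11.4286, 2.4286
Numerator Σ_{t=1}^{6}(y_t−ȳ)(y_{t+1}−ȳ) = 15.3878
Denominator Σ(y_t−ȳ)² = 275.7143
r_1 = 15.3878 / 275.7143 = 0.056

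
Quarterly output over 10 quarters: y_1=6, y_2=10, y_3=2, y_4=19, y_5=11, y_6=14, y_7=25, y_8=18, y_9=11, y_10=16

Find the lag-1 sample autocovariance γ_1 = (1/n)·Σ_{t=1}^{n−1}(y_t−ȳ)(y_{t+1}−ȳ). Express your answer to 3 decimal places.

2.876

Mean ȳ = (6 + 10 + 2 + 19 + 11 + 14 + 25 + 18 + 11 + 16)/10 = 13.2000
Σ_{t=1}^{9}(y_t−ȳ)(y_{t+1}−ȳ) = 28.7600
γ_1 = 28.7600 / 10 = 2.876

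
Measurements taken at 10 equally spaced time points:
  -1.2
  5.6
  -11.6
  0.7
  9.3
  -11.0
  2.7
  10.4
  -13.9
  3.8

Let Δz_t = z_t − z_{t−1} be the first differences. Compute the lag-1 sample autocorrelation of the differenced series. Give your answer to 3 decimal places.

First differences Δz: 6.8, -17.2, 12.3, 8.6, -20.3, 13.7, 7.7, -24.3, 17.7
Mean of differences = 0.5556
Numerator Σ(Δz_t−Δz̄)(Δz_{t+1}−Δz̄) = -1176.6353
Denominator Σ(Δz_t−Δz̄)² = 2127.4022
r_1(Δz) = -1176.6353 / 2127.4022 = -0.553

-0.553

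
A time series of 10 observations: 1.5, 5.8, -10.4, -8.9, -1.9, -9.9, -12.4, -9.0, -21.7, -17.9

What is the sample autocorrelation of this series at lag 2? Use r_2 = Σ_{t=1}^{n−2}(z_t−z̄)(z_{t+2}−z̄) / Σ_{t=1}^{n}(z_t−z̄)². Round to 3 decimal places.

Mean z̄ = (1.5 + 5.8 − 10.4 − 8.9 − 1.9 − 9.9 − 12.4 − 9.0 − 21.7 − 17.9)/10 = -8.4800
Numerator Σ_{t=1}^{8}(z_t−z̄)(z_{t+2}−z̄) = -5.5308
Denominator Σ(z_t−z̄)² = 631.8360
r_2 = -5.5308 / 631.8360 = -0.009

-0.009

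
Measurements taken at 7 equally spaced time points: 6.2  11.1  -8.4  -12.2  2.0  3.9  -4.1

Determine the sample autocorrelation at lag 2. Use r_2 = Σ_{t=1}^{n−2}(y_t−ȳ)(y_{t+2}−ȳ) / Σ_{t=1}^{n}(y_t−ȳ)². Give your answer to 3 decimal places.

Mean ȳ = (6.2 + 11.1 − 8.4 − 12.2 + 2.0 + 3.9 − 4.1)/7 = -0.2143
Deviations from mean: 6.4143, 11.3143, -8.1857, -11.9857, 2.2143, 4.1143, -3.8857
Σ(y_t−ȳ)(y_{t+2}−ȳ) = (-52.5055) + (-135.6098) + (-18.1255) + (-49.3127) + (-8.6041) = -264.1576
Denominator Σ(y_t−ȳ)² = 416.7486
r_2 = -264.1576 / 416.7486 = -0.634

-0.634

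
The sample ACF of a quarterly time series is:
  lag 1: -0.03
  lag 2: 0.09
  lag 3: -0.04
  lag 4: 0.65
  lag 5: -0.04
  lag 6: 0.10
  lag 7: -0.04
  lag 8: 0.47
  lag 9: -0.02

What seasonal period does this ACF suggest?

The largest autocorrelation is r_4 = 0.65, with a weaker echo at lag 8 (0.47); the remaining lags stay at or below 0.10.
The dominant spike at lag 4 indicates a seasonal period of 4.

4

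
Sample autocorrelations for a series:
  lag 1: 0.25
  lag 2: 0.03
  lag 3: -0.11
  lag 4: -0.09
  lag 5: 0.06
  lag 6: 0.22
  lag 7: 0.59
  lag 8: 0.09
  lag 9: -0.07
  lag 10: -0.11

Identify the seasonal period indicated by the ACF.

The largest autocorrelation is r_7 = 0.59; the remaining lags stay at or below 0.25. The elevated value at lag 1 (0.25), dropping to 0.03 at lag 2, reflects decaying short-term dependence rather than seasonality.
The dominant spike at lag 7 indicates a seasonal period of 7.

7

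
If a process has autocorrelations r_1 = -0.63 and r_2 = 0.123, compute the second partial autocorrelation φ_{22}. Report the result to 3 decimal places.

-0.454

φ_{22} = (r_2 − r_1²) / (1 − r_1²)
r_1² = (-0.63)² = 0.3969
Numerator = 0.123 − 0.3969 = -0.2739; denominator = 1 − 0.3969 = 0.6031
φ_{22} = -0.2739 / 0.6031 = -0.454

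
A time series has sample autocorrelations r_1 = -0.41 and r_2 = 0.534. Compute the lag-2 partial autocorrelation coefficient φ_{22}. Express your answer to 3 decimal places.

φ_{22} = (r_2 − r_1²) / (1 − r_1²)
r_1² = (-0.41)² = 0.1681
Numerator = 0.534 − 0.1681 = 0.3659; denominator = 1 − 0.1681 = 0.8319
φ_{22} = 0.3659 / 0.8319 = 0.440

0.440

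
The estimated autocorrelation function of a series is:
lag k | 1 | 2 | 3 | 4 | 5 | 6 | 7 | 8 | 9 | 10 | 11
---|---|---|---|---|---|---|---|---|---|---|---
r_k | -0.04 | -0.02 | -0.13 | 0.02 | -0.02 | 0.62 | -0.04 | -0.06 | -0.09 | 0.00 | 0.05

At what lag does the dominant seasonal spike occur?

The largest autocorrelation is r_6 = 0.62; the remaining lags stay at or below 0.05.
The dominant spike at lag 6 indicates a seasonal period of 6.

6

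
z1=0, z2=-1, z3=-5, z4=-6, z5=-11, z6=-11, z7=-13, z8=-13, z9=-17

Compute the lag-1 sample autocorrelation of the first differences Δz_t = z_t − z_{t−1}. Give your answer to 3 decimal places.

-0.633

First differences Δz: -1, -4, -1, -5, 0, -2, 0, -4
Mean of differences = -2.1250
Numerator Σ(Δz_t−Δz̄)(Δz_{t+1}−Δz̄) = -17.0156
Denominator Σ(Δz_t−Δz̄)² = 26.8750
r_1(Δz) = -17.0156 / 26.8750 = -0.633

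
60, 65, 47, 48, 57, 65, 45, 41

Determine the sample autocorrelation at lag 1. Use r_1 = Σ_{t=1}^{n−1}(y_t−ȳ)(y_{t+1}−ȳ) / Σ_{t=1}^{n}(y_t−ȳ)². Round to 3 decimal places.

0.105

Mean ȳ = (60 + 65 + 47 + 48 + 57 + 65 + 45 + 41)/8 = 53.5000
Deviations from mean: 6.5000, 11.5000, -6.5000, -5.5000, 3.5000, 11.5000, -8.5000, -12.5000
Numerator Σ_{t=1}^{7}(y_t−ȳ)(y_{t+1}−ȳ) = 65.2500
Denominator Σ(y_t−ȳ)² = 620.0000
r_1 = 65.2500 / 620.0000 = 0.105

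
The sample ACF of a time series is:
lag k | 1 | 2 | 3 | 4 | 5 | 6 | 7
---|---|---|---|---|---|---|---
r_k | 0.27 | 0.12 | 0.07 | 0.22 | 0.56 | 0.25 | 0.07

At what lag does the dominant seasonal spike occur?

5

The largest autocorrelation is r_5 = 0.56; the remaining lags stay at or below 0.27. The elevated value at lag 1 (0.27), dropping to 0.12 at lag 2, reflects decaying short-term dependence rather than seasonality.
The dominant spike at lag 5 indicates a seasonal period of 5.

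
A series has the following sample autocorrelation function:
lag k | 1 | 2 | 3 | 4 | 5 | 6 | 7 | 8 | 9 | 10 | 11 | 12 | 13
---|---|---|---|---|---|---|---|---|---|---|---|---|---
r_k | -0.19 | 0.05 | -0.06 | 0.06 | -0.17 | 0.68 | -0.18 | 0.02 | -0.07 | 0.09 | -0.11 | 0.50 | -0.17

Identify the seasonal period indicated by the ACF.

The largest autocorrelation is r_6 = 0.68, with a weaker echo at lag 12 (0.50); the remaining lags stay at or below 0.09.
The dominant spike at lag 6 indicates a seasonal period of 6.

6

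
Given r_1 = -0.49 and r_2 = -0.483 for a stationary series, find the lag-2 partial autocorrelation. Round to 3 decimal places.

φ_{22} = (r_2 − r_1²) / (1 − r_1²)
r_1² = (-0.49)² = 0.2401
Numerator = -0.483 − 0.2401 = -0.7231; denominator = 1 − 0.2401 = 0.7599
φ_{22} = -0.7231 / 0.7599 = -0.952

-0.952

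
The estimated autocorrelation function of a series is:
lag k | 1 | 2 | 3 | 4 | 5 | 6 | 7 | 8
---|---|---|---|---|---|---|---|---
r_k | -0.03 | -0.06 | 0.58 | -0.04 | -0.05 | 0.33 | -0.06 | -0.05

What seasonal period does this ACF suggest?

3

The largest autocorrelation is r_3 = 0.58, with a weaker echo at lag 6 (0.33); the remaining lags stay at or below -0.03.
The dominant spike at lag 3 indicates a seasonal period of 3.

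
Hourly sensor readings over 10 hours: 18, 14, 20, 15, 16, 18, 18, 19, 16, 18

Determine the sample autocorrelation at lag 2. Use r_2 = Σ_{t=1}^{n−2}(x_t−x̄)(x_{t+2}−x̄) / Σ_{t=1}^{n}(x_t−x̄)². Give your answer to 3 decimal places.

0.162

Mean x̄ = (18 + 14 + 20 + 15 + 16 + 18 + 18 + 19 + 16 + 18)/10 = 17.2000
Numerator Σ_{t=1}^{8}(x_t−x̄)(x_{t+2}−x̄) = 5.1200
Denominator Σ(x_t−x̄)² = 31.6000
r_2 = 5.1200 / 31.6000 = 0.162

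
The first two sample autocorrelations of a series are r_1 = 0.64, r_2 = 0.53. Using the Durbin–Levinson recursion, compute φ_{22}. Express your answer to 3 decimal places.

0.204

φ_{22} = (r_2 − r_1²) / (1 − r_1²)
r_1² = (0.64)² = 0.4096
Numerator = 0.53 − 0.4096 = 0.1204; denominator = 1 − 0.4096 = 0.5904
φ_{22} = 0.1204 / 0.5904 = 0.204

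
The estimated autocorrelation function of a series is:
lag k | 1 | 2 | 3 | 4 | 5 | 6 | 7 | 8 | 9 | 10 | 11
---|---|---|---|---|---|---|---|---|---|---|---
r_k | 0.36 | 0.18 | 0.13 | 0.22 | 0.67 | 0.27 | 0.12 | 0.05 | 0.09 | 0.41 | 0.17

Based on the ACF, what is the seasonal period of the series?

The largest autocorrelation is r_5 = 0.67, with a weaker echo at lag 10 (0.41); the remaining lags stay at or below 0.36. The elevated value at lag 1 (0.36), dropping to 0.18 at lag 2, reflects decaying short-term dependence rather than seasonality.
The dominant spike at lag 5 indicates a seasonal period of 5.

5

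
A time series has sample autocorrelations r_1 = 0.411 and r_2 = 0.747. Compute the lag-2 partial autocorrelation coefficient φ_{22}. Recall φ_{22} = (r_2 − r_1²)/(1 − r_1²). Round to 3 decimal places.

0.696

φ_{22} = (r_2 − r_1²) / (1 − r_1²)
r_1² = (0.411)² = 0.168921
Numerator = 0.747 − 0.1689 = 0.5781; denominator = 1 − 0.1689 = 0.8311
φ_{22} = 0.5781 / 0.8311 = 0.696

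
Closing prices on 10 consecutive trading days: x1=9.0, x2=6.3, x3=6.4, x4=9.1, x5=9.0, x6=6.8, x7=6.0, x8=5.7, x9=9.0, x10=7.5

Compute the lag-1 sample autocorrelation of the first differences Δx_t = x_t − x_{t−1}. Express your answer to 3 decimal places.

First differences Δx: -2.7, 0.1, 2.7, -0.1, -2.2, -0.8, -0.3, 3.3, -1.5
Mean of differences = -0.1667
Numerator Σ(Δx_t−Δx̄)(Δx_{t+1}−Δx̄) = -3.5678
Denominator Σ(Δx_t−Δx̄)² = 33.0600
r_1(Δx) = -3.5678 / 33.0600 = -0.108

-0.108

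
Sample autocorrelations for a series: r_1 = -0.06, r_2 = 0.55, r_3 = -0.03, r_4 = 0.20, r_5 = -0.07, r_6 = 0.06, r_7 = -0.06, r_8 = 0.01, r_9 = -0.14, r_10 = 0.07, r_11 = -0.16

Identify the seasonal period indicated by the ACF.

2

The largest autocorrelation is r_2 = 0.55, with a weaker echo at lag 4 (0.20); the remaining lags stay at or below 0.07.
The dominant spike at lag 2 indicates a seasonal period of 2.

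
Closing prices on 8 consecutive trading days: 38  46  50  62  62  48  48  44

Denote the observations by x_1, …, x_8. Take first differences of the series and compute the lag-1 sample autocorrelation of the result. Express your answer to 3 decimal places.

0.180

First differences Δx: 8, 4, 12, 0, -14, 0, -4
Mean of differences = 0.8571
Numerator Σ(Δx_t−Δx̄)(Δx_{t+1}−Δx̄) = 77.5510
Denominator Σ(Δx_t−Δx̄)² = 430.8571
r_1(Δx) = 77.5510 / 430.8571 = 0.180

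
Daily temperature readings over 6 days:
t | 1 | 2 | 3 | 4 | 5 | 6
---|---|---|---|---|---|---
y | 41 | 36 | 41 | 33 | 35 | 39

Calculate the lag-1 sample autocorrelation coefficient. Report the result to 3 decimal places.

Mean ȳ = (41 + 36 + 41 + 33 + 35 + 39)/6 = 37.5000
Numerator Σ_{t=1}^{5}(y_t−ȳ)(y_{t+1}−ȳ) = -18.7500
Denominator Σ(y_t−ȳ)² = 55.5000
r_1 = -18.7500 / 55.5000 = -0.338

-0.338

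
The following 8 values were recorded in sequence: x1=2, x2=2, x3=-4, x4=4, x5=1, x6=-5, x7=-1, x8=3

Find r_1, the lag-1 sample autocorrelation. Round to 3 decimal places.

Mean x̄ = (2 + 2 − 4 + 4 + 1 − 5 − 1 + 3)/8 = 0.2500
Σ(x_t−x̄)(x_{t+1}−x̄) = (3.0625) + (-7.4375) + (-15.9375) + (2.8125) + (-3.9375) + (6.5625) + (-3.4375) = -18.3125
Denominator Σ(x_t−x̄)² = 75.5000
r_1 = -18.3125 / 75.5000 = -0.243

-0.243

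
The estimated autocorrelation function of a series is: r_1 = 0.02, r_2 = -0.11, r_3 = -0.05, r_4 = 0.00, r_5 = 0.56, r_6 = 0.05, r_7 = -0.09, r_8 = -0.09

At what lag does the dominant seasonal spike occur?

5

The largest autocorrelation is r_5 = 0.56; the remaining lags stay at or below 0.05.
The dominant spike at lag 5 indicates a seasonal period of 5.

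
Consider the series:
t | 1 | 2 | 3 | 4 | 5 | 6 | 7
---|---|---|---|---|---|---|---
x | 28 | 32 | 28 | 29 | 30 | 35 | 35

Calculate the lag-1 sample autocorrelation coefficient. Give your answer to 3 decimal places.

Mean x̄ = (28 + 32 + 28 + 29 + 30 + 35 + 35)/7 = 31.0000
Deviations from mean: -3.0000, 1.0000, -3.0000, -2.0000, -1.0000, 4.0000, 4.0000
Numerator Σ_{t=1}^{6}(x_t−x̄)(x_{t+1}−x̄) = 14.0000
Denominator Σ(x_t−x̄)² = 56.0000
r_1 = 14.0000 / 56.0000 = 0.250

0.250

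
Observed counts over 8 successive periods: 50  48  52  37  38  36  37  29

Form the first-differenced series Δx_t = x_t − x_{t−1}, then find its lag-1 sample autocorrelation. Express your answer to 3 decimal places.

First differences Δx: -2, 4, -15, 1, -2, 1, -8
Mean of differences = -3.0000
Numerator Σ(Δx_t−Δx̄)(Δx_{t+1}−Δx̄) = -137.0000
Denominator Σ(Δx_t−Δx̄)² = 252.0000
r_1(Δx) = -137.0000 / 252.0000 = -0.544

-0.544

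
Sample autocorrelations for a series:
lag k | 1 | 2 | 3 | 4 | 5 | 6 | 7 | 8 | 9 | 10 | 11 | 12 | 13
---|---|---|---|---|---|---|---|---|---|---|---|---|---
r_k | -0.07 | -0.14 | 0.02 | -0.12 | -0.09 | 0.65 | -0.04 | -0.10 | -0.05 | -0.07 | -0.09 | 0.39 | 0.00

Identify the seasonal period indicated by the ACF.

6

The largest autocorrelation is r_6 = 0.65, with a weaker echo at lag 12 (0.39); the remaining lags stay at or below 0.02.
The dominant spike at lag 6 indicates a seasonal period of 6.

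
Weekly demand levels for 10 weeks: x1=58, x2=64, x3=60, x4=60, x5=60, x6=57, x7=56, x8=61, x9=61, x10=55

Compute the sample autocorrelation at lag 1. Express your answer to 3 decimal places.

-0.083

Mean x̄ = (58 + 64 + 60 + 60 + 60 + 57 + 56 + 61 + 61 + 55)/10 = 59.2000
Numerator Σ_{t=1}^{9}(x_t−x̄)(x_{t+1}−x̄) = -5.4400
Denominator Σ(x_t−x̄)² = 65.6000
r_1 = -5.4400 / 65.6000 = -0.083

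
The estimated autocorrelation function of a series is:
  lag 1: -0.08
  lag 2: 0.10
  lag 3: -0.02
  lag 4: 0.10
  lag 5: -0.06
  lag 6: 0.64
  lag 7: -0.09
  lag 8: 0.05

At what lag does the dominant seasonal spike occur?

6

The largest autocorrelation is r_6 = 0.64; the remaining lags stay at or below 0.10.
The dominant spike at lag 6 indicates a seasonal period of 6.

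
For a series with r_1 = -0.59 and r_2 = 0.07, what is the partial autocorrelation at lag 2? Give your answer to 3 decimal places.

-0.427

φ_{22} = (r_2 − r_1²) / (1 − r_1²)
r_1² = (-0.59)² = 0.3481
Numerator = 0.07 − 0.3481 = -0.2781; denominator = 1 − 0.3481 = 0.6519
φ_{22} = -0.2781 / 0.6519 = -0.427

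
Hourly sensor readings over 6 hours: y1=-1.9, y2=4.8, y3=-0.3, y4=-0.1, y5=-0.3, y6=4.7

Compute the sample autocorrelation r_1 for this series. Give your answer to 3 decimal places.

-0.438

Mean ȳ = (-1.9 + 4.8 − 0.3 − 0.1 − 0.3 + 4.7)/6 = 1.1500
Deviations from mean: -3.0500, 3.6500, -1.4500, -1.2500, -1.4500, 3.5500
Σ(y_t−ȳ)(y_{t+1}−ȳ) = (-11.1325) + (-5.2925) + (1.8125) + (1.8125) + (-5.1475) = -17.9475
Denominator Σ(y_t−ȳ)² = 40.9950
r_1 = -17.9475 / 40.9950 = -0.438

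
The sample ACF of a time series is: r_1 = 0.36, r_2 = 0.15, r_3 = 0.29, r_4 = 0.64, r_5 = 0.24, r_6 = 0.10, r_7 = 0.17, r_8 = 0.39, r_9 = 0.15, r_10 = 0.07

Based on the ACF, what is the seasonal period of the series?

The largest autocorrelation is r_4 = 0.64, with a weaker echo at lag 8 (0.39); the remaining lags stay at or below 0.36. The elevated value at lag 1 (0.36), dropping to 0.15 at lag 2, reflects decaying short-term dependence rather than seasonality.
The dominant spike at lag 4 indicates a seasonal period of 4.

4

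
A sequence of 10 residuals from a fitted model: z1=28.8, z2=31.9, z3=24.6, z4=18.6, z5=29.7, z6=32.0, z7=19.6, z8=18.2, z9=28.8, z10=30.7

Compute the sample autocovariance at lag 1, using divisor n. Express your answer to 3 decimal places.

Mean z̄ = (28.8 + 31.9 + 24.6 + 18.6 + 29.7 + 32.0 + 19.6 + 18.2 + 28.8 + 30.7)/10 = 26.2900
Σ_{t=1}^{9}(z_t−z̄)(z_{t+1}−z̄) = 17.5299
γ_1 = 17.5299 / 10 = 1.753

1.753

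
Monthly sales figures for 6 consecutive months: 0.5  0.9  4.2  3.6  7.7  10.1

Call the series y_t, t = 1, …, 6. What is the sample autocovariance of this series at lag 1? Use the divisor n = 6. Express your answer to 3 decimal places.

5.132

Mean ȳ = (0.5 + 0.9 + 4.2 + 3.6 + 7.7 + 10.1)/6 = 4.5000
Deviations: -4.0000, -3.6000, -0.3000, -0.9000, 3.2000, 5.6000
Σ_{t=1}^{5}(y_t−ȳ)(y_{t+1}−ȳ) = 30.7900
γ_1 = 30.7900 / 6 = 5.132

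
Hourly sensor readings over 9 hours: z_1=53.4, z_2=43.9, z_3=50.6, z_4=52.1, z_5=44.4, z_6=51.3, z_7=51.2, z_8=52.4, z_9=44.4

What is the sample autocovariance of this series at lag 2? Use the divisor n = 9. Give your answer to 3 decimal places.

-2.553

Mean z̄ = (53.4 + 43.9 + 50.6 + 52.1 + 44.4 + 51.3 + 51.2 + 52.4 + 44.4)/9 = 49.3000
Σ_{t=1}^{7}(z_t−z̄)(z_{t+2}−z̄) = -22.9800
γ_2 = -22.9800 / 9 = -2.553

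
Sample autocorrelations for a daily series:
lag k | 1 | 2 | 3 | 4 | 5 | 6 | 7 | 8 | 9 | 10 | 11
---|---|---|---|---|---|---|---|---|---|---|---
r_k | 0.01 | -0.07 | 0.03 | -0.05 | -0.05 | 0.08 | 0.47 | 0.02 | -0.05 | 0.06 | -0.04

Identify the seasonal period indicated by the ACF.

The largest autocorrelation is r_7 = 0.47; the remaining lags stay at or below 0.08.
The dominant spike at lag 7 indicates a seasonal period of 7.

7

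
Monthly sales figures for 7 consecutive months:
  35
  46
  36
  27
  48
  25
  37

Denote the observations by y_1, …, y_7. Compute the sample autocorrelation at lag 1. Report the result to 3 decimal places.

-0.585

Mean ȳ = (35 + 46 + 36 + 27 + 48 + 25 + 37)/7 = 36.2857
Σ(y_t−ȳ)(y_{t+1}−ȳ) = (-12.4898) + (-2.7755) + (2.6531) + (-108.7755) + (-132.2041) + (-8.0612) = -261.6531
Denominator Σ(y_t−ȳ)² = 447.4286
r_1 = -261.6531 / 447.4286 = -0.585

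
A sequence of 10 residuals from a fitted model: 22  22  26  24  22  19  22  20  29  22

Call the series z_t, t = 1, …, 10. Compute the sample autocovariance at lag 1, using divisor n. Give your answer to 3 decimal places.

Mean z̄ = (22 + 22 + 26 + 24 + 22 + 19 + 22 + 20 + 29 + 22)/10 = 22.8000
Σ_{t=1}^{9}(z_t−z̄)(z_{t+1}−z̄) = -13.0400
γ_1 = -13.0400 / 10 = -1.304

-1.304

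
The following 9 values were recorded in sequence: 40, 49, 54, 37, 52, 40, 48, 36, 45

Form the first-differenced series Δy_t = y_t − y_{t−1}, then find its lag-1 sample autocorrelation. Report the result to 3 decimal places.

-0.731

First differences Δy: 9, 5, -17, 15, -12, 8, -12, 9
Mean of differences = 0.6250
Numerator Σ(Δy_t−Δȳ)(Δy_{t+1}−Δȳ) = -767.2656
Denominator Σ(Δy_t−Δȳ)² = 1049.8750
r_1(Δy) = -767.2656 / 1049.8750 = -0.731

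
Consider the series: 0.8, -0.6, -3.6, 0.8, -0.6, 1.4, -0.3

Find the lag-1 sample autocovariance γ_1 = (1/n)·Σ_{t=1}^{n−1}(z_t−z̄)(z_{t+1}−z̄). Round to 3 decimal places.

Mean z̄ = (0.8 − 0.6 − 3.6 + 0.8 − 0.6 + 1.4 − 0.3)/7 = -0.3000
Σ_{t=1}^{6}(z_t−z̄)(z_{t+1}−z̄) = -3.8100
γ_1 = -3.8100 / 7 = -0.544

-0.544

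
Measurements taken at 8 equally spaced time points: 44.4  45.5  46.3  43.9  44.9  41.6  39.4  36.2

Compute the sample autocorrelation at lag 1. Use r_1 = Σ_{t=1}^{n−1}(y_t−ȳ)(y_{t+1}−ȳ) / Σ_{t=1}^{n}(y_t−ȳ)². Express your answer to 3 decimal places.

Mean ȳ = (44.4 + 45.5 + 46.3 + 43.9 + 44.9 + 41.6 + 39.4 + 36.2)/8 = 42.7750
Deviations from mean: 1.6250, 2.7250, 3.5250, 1.1250, 2.1250, -1.1750, -3.3750, -6.5750
Σ(y_t−ȳ)(y_{t+1}−ȳ) = (4.4281) + (9.6056) + (3.9656) + (2.3906) + (-2.4969) + (3.9656) + (22.1906) = 44.0494
Denominator Σ(y_t−ȳ)² = 84.2750
r_1 = 44.0494 / 84.2750 = 0.523

0.523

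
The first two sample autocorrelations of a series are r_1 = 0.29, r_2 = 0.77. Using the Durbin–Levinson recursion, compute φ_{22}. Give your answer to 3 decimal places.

0.749

φ_{22} = (r_2 − r_1²) / (1 − r_1²)
r_1² = (0.29)² = 0.0841
Numerator = 0.77 − 0.0841 = 0.6859; denominator = 1 − 0.0841 = 0.9159
φ_{22} = 0.6859 / 0.9159 = 0.749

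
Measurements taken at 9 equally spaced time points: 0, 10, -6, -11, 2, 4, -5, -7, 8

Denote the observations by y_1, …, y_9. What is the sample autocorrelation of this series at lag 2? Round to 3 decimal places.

-0.615

Mean ȳ = (0 + 10 − 6 − 11 + 2 + 4 − 5 − 7 + 8)/9 = -0.5556
Numerator Σ_{t=1}^{7}(y_t−ȳ)(y_{t+2}−ȳ) = -253.5062
Denominator Σ(y_t−ȳ)² = 412.2222
r_2 = -253.5062 / 412.2222 = -0.615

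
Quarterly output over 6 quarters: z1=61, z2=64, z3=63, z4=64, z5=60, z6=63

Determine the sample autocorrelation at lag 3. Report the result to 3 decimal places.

Mean z̄ = (61 + 64 + 63 + 64 + 60 + 63)/6 = 62.5000
Deviations from mean: -1.5000, 1.5000, 0.5000, 1.5000, -2.5000, 0.5000
Σ(z_t−z̄)(z_{t+3}−z̄) = (-2.2500) + (-3.7500) + (0.2500) = -5.7500
Denominator Σ(z_t−z̄)² = 13.5000
r_3 = -5.7500 / 13.5000 = -0.426

-0.426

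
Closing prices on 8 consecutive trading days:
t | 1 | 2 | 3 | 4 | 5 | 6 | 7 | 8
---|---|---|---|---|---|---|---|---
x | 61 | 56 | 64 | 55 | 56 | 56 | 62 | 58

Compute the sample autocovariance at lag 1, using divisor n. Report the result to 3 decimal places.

Mean x̄ = (61 + 56 + 64 + 55 + 56 + 56 + 62 + 58)/8 = 58.5000
Deviations: 2.5000, -2.5000, 5.5000, -3.5000, -2.5000, -2.5000, 3.5000, -0.5000
Σ_{t=1}^{7}(x_t−x̄)(x_{t+1}−x̄) = -34.7500
γ_1 = -34.7500 / 8 = -4.344

-4.344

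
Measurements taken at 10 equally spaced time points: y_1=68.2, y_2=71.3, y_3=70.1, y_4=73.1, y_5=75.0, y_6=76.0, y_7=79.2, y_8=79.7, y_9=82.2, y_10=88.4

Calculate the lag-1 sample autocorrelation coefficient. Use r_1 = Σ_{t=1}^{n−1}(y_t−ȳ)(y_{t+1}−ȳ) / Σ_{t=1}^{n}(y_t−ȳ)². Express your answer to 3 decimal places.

Mean ȳ = (68.2 + 71.3 + 70.1 + 73.1 + 75.0 + 76.0 + 79.2 + 79.7 + 82.2 + 88.4)/10 = 76.3200
Numerator Σ_{t=1}^{9}(y_t−ȳ)(y_{t+1}−ȳ) = 196.4056
Denominator Σ(y_t−ȳ)² = 342.2560
r_1 = 196.4056 / 342.2560 = 0.574

0.574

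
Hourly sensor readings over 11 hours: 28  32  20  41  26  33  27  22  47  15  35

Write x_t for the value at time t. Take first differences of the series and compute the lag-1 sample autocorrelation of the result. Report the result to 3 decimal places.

First differences Δx: 4, -12, 21, -15, 7, -6, -5, 25, -32, 20
Mean of differences = 0.7000
Numerator Σ(Δx_t−Δx̄)(Δx_{t+1}−Δx̄) = -2285.5900
Denominator Σ(Δx_t−Δx̄)² = 2980.1000
r_1(Δx) = -2285.5900 / 2980.1000 = -0.767

-0.767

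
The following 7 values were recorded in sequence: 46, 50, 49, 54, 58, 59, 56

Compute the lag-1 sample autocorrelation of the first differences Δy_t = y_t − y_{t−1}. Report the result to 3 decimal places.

-0.113

First differences Δy: 4, -1, 5, 4, 1, -3
Mean of differences = 1.6667
Numerator Σ(Δy_t−Δȳ)(Δy_{t+1}−Δȳ) = -5.7778
Denominator Σ(Δy_t−Δȳ)² = 51.3333
r_1(Δy) = -5.7778 / 51.3333 = -0.113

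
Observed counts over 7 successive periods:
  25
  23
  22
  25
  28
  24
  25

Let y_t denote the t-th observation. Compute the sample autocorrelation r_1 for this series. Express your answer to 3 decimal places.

Mean ȳ = (25 + 23 + 22 + 25 + 28 + 24 + 25)/7 = 24.5714
Σ(y_t−ȳ)(y_{t+1}−ȳ) = (-0.6735) + (4.0408) + (-1.1020) + (1.4694) + (-1.9592) + (-0.2449) = 1.5306
Denominator Σ(y_t−ȳ)² = 21.7143
r_1 = 1.5306 / 21.7143 = 0.070

0.070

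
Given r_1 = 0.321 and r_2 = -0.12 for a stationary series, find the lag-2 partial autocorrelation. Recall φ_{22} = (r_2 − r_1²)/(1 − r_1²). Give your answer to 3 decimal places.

-0.249

φ_{22} = (r_2 − r_1²) / (1 − r_1²)
r_1² = (0.321)² = 0.103041
Numerator = -0.12 − 0.1030 = -0.2230; denominator = 1 − 0.1030 = 0.8970
φ_{22} = -0.2230 / 0.8970 = -0.249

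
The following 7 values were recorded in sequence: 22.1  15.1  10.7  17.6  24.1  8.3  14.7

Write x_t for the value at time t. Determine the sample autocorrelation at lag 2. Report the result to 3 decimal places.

Mean x̄ = (22.1 + 15.1 + 10.7 + 17.6 + 24.1 + 8.3 + 14.7)/7 = 16.0857
Σ(x_t−x̄)(x_{t+2}−x̄) = (-32.3912) + (-1.4927) + (-43.1627) + (-11.7898) + (-11.1055) = -99.9418
Denominator Σ(x_t−x̄)² = 195.2086
r_2 = -99.9418 / 195.2086 = -0.512

-0.512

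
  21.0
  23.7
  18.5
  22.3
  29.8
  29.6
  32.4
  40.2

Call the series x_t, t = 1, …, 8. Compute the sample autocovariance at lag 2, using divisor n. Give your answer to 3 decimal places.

10.165

Mean x̄ = (21.0 + 23.7 + 18.5 + 22.3 + 29.8 + 29.6 + 32.4 + 40.2)/8 = 27.1875
Deviations: -6.1875, -3.4875, -8.6875, -4.8875, 2.6125, 2.4125, 5.2125, 13.0125
Σ_{t=1}^{6}(x_t−x̄)(x_{t+2}−x̄) = 81.3222
γ_2 = 81.3222 / 8 = 10.165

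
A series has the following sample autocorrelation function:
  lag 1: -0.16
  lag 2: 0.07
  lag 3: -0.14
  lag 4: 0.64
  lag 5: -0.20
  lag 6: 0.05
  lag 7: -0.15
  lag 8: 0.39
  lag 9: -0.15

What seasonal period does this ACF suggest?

4

The largest autocorrelation is r_4 = 0.64, with a weaker echo at lag 8 (0.39); the remaining lags stay at or below 0.07.
The dominant spike at lag 4 indicates a seasonal period of 4.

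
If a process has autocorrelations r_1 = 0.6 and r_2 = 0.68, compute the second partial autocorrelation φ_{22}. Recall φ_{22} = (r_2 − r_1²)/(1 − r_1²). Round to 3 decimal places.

0.500

φ_{22} = (r_2 − r_1²) / (1 − r_1²)
r_1² = (0.6)² = 0.36
Numerator = 0.68 − 0.3600 = 0.3200; denominator = 1 − 0.3600 = 0.6400
φ_{22} = 0.3200 / 0.6400 = 0.500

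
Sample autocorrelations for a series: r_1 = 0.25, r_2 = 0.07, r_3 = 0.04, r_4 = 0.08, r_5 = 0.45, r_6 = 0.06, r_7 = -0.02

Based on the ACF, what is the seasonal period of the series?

5

The largest autocorrelation is r_5 = 0.45; the remaining lags stay at or below 0.25. The elevated value at lag 1 (0.25), dropping to 0.07 at lag 2, reflects decaying short-term dependence rather than seasonality.
The dominant spike at lag 5 indicates a seasonal period of 5.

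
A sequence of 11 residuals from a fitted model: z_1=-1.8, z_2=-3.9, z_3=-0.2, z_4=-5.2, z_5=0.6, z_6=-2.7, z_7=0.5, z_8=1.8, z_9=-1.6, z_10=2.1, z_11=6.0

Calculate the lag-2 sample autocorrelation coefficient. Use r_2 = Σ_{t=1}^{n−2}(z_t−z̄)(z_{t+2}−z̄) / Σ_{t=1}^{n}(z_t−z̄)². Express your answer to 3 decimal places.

0.208

Mean z̄ = (-1.8 − 3.9 − 0.2 − 5.2 + 0.6 − 2.7 + 0.5 + 1.8 − 1.6 + 2.1 + 6.0)/11 = -0.4000
Numerator Σ_{t=1}^{9}(z_t−z̄)(z_{t+2}−z̄) = 20.3400
Denominator Σ(z_t−z̄)² = 97.8800
r_2 = 20.3400 / 97.8800 = 0.208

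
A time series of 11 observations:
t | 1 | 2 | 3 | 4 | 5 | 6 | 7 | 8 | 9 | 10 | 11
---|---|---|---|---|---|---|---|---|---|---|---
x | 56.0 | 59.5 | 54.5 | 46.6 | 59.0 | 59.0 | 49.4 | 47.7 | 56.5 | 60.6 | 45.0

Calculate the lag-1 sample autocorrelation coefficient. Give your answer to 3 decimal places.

Mean x̄ = (56.0 + 59.5 + 54.5 + 46.6 + 59.0 + 59.0 + 49.4 + 47.7 + 56.5 + 60.6 + 45.0)/11 = 53.9818
Numerator Σ_{t=1}^{10}(x_t−x̄)(x_{t+1}−x̄) = -54.4967
Denominator Σ(x_t−x̄)² = 330.9164
r_1 = -54.4967 / 330.9164 = -0.165

-0.165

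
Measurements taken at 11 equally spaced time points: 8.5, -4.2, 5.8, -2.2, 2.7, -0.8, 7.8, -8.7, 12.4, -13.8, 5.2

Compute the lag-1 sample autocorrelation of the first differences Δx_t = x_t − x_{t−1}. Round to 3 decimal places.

First differences Δx: -12.7, 10.0, -8.0, 4.9, -3.5, 8.6, -16.5, 21.1, -26.2, 19.0
Mean of differences = -0.3300
Numerator Σ(Δx_t−Δx̄)(Δx_{t+1}−Δx̄) = -1837.3969
Denominator Σ(Δx_t−Δx̄)² = 2199.3210
r_1(Δx) = -1837.3969 / 2199.3210 = -0.835

-0.835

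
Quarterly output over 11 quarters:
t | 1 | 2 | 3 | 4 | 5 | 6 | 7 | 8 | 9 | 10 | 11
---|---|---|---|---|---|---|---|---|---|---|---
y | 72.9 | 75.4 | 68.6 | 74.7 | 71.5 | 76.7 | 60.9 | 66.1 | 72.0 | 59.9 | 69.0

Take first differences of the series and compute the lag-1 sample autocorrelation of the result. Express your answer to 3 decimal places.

First differences Δy: 2.5, -6.8, 6.1, -3.2, 5.2, -15.8, 5.2, 5.9, -12.1, 9.1
Mean of differences = -0.3900
Numerator Σ(Δy_t−Δȳ)(Δy_{t+1}−Δȳ) = -415.9771
Denominator Σ(Δy_t−Δȳ)² = 666.1690
r_1(Δy) = -415.9771 / 666.1690 = -0.624

-0.624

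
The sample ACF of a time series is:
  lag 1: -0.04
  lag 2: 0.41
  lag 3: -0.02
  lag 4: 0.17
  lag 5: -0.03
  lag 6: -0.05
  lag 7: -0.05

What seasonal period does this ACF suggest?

2

The largest autocorrelation is r_2 = 0.41, with a weaker echo at lag 4 (0.17); the remaining lags stay at or below -0.02.
The dominant spike at lag 2 indicates a seasonal period of 2.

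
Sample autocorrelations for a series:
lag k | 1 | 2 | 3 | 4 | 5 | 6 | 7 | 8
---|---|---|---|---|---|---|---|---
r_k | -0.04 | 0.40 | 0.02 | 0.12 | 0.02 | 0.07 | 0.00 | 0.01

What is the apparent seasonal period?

2

The largest autocorrelation is r_2 = 0.40; the remaining lags stay at or below 0.12.
The dominant spike at lag 2 indicates a seasonal period of 2.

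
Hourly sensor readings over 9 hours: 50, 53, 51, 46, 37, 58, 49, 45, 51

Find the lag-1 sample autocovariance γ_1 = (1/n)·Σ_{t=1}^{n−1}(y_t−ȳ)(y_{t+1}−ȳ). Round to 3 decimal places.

-8.273

Mean ȳ = (50 + 53 + 51 + 46 + 37 + 58 + 49 + 45 + 51)/9 = 48.8889
Σ_{t=1}^{8}(y_t−ȳ)(y_{t+1}−ȳ) = -74.4568
γ_1 = -74.4568 / 9 = -8.273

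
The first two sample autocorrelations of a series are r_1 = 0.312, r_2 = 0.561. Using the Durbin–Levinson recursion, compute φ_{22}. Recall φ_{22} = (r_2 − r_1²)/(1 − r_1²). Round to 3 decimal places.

φ_{22} = (r_2 − r_1²) / (1 − r_1²)
r_1² = (0.312)² = 0.097344
Numerator = 0.561 − 0.0973 = 0.4637; denominator = 1 − 0.0973 = 0.9027
φ_{22} = 0.4637 / 0.9027 = 0.514

0.514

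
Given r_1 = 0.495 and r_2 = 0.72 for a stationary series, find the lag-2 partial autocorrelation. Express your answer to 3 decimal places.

0.629

φ_{22} = (r_2 − r_1²) / (1 − r_1²)
r_1² = (0.495)² = 0.245025
Numerator = 0.72 − 0.2450 = 0.4750; denominator = 1 − 0.2450 = 0.7550
φ_{22} = 0.4750 / 0.7550 = 0.629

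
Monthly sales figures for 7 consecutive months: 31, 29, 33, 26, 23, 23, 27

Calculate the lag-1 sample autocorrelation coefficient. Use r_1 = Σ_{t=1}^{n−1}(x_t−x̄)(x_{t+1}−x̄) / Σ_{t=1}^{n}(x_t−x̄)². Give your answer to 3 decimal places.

0.390

Mean x̄ = (31 + 29 + 33 + 26 + 23 + 23 + 27)/7 = 27.4286
Deviations from mean: 3.5714, 1.5714, 5.5714, -1.4286, -4.4286, -4.4286, -0.4286
Numerator Σ_{t=1}^{6}(x_t−x̄)(x_{t+1}−x̄) = 34.2449
Denominator Σ(x_t−x̄)² = 87.7143
r_1 = 34.2449 / 87.7143 = 0.390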